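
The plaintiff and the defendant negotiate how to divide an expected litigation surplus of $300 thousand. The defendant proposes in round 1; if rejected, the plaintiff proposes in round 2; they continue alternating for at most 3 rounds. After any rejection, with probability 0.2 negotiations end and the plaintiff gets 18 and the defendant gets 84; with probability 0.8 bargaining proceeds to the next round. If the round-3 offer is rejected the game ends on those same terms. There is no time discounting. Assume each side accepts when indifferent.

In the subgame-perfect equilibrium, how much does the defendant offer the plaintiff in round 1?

Round 3 (the defendant proposes): the plaintiff gets 18 if talks fail, so the defendant offers 18 and keeps 282.
Round 2 (the plaintiff proposes): rejecting gives the defendant an expected 0.8 × 282 + 0.2 × 84 = 242.4. The plaintiff offers 242.4 and keeps 300 − 242.4 = 57.6.
Round 1 (the defendant proposes): rejecting gives the plaintiff an expected 0.8 × 57.6 + 0.2 × 18 = 49.68. The defendant offers 49.68 and keeps 300 − 49.68 = 250.32.

49.68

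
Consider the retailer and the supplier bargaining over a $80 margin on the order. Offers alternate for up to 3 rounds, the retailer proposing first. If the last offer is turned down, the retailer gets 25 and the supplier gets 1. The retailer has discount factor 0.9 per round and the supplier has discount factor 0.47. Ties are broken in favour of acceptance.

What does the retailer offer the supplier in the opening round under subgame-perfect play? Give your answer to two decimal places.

Round 3 (the retailer proposes): the supplier gets 1 if talks fail, so the retailer offers 1 and keeps 79.
Round 2 (the supplier proposes): the retailer can get 79 next round, worth 0.9 × 79 = 71.1 now; the supplier offers that and keeps 8.9.
Round 1 (the retailer proposes): the supplier can get 8.9 next round, worth 0.47 × 8.9 = 4.183 now. The retailer offers 4.183 and keeps 80 − 4.183 = 75.817.

4.18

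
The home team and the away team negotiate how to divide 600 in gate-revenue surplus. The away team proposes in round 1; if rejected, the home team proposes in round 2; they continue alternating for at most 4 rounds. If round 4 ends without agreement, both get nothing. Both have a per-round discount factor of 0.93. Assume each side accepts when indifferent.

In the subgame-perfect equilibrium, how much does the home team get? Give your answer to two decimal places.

Round 4 (the home team proposes): the away team will accept anything ≥ 0, so the home team offers 0 and keeps 600.
Round 3 (the away team proposes): the home team can get 600 next round, worth 0.93 × 600 = 558 now, so the away team offers 558, keeping 42.
Round 2 (the home team proposes): the away team can get 42 next round, worth 0.93 × 42 = 39.06 now, so the home team offers 39.06, keeping 560.94.
Round 1 (the away team proposes): the home team can get 560.94 next round, worth 0.93 × 560.94 = 521.6742 now, so the away team offers 521.6742, keeping 78.3258.

521.67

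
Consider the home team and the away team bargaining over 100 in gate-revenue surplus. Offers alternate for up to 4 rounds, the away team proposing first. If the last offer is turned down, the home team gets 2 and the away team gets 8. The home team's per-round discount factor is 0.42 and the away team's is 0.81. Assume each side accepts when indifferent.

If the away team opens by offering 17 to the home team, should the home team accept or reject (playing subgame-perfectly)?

Reject

Round 4 (the home team proposes): the away team gets 8 if talks fail, so the home team offers 8 and keeps 92.
Round 3 (the away team proposes): the home team can get 92 next round, worth 0.42 × 92 = 38.64 now; the away team offers that and keeps 61.36.
Round 2 (the home team proposes): the away team can get 61.36 next round, worth 0.81 × 61.36 = 49.7016 now, so the home team offers 49.7016, keeping 50.2984.
So by rejecting in round 1, the home team gets 50.2984 next round, worth 0.42 × 50.2984 = 21.125328 now.
Offer 17 < 21.125328, so the home team rejects.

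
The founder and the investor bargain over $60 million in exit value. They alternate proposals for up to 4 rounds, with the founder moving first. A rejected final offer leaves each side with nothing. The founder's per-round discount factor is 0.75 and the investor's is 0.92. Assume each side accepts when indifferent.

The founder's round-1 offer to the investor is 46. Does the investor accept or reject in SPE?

Round 4 (the investor proposes): rejection yields 0 for the founder; the investor offers 0 and keeps 60.
Round 3 (the founder proposes): the investor can get 60 next round, worth 0.92 × 60 = 55.2 now, so the founder offers 55.2, keeping 4.8.
Round 2 (the investor proposes): the founder can get 4.8 next round, worth 0.75 × 4.8 = 3.6 now. The investor offers 3.6 and keeps 60 − 3.6 = 56.4.
So by rejecting in round 1, the investor gets 56.4 next round, worth 0.92 × 56.4 = 51.888 now.
Offer 46 < 51.888, so the investor rejects.

Reject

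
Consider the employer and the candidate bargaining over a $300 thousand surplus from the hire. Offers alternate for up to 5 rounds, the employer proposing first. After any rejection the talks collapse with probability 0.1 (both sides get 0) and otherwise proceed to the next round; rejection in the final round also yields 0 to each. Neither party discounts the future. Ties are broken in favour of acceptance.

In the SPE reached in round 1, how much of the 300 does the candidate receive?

48.87

Round 5 (the employer proposes): the candidate will accept anything ≥ 0, so the employer offers 0 and keeps 300.
Round 4 (the candidate proposes): rejecting gives the employer an expected 0.9 × 300 = 270; the candidate offers that and keeps 30.
Round 3 (the employer proposes): rejecting gives the candidate an expected 0.9 × 30 = 27; the employer offers that and keeps 273.
Round 2 (the candidate proposes): rejecting gives the employer an expected 0.9 × 273 = 245.7. The candidate offers 245.7 and keeps 300 − 245.7 = 54.3.
Round 1 (the employer proposes): rejecting gives the candidate an expected 0.9 × 54.3 = 48.87; the employer offers that and keeps 251.13.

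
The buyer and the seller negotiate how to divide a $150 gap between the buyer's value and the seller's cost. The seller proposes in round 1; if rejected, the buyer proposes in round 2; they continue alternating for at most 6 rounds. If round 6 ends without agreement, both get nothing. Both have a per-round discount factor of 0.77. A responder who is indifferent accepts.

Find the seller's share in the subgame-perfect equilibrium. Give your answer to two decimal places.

Round 6 (the buyer proposes): rejection yields 0 for the seller; the buyer offers 0 and keeps 150.
Round 5 (the seller proposes): the buyer can get 150 next round, worth 0.77 × 150 = 115.5 now; the seller offers that and keeps 34.5.
Round 4 (the buyer proposes): the seller can get 34.5 next round, worth 0.77 × 34.5 = 26.565 now; the buyer offers that and keeps 123.435.
Round 3 (the seller proposes): the buyer can get 123.435 next round, worth 0.77 × 123.435 = 95.04495 now; the seller offers that and keeps 54.95505.
Round 2 (the buyer proposes): the seller can get 54.95505 next round, worth 0.77 × 54.95505 = 42.3153885 now. The buyer offers 42.3153885 and keeps 150 − 42.3153885 = 107.6846115.
Round 1 (the seller proposes): the buyer can get 107.6846115 next round, worth 0.77 × 107.6846115 = 82.917150855 now, so the seller offers 82.917150855, keeping 67.082849145.

67.08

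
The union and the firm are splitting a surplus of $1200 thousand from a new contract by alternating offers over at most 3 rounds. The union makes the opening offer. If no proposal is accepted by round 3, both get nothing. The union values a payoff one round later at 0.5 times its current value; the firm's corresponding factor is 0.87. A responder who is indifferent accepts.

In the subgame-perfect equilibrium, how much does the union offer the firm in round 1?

522

Round 3 (the union proposes): rejection yields 0 for the firm; the union offers 0 and keeps 1200.
Round 2 (the firm proposes): the union can get 1200 next round, worth 0.5 × 1200 = 600 now, so the firm offers 600, keeping 600.
Round 1 (the union proposes): the firm can get 600 next round, worth 0.87 × 600 = 522 now; the union offers that and keeps 678.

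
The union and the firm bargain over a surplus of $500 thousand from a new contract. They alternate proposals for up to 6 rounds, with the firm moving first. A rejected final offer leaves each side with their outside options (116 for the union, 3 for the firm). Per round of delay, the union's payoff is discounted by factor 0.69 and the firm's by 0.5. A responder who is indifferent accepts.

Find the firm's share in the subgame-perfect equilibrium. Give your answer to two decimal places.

227.17

Solve by backward induction from round 6.
Round 6 (the union proposes): the firm gets 3 if talks fail, so the union offers 3 and keeps 497.
Round 5 (the firm proposes): the union can get 497 next round, worth 0.69 × 497 = 342.93 now; the firm offers that and keeps 157.07.
Round 4 (the union proposes): the firm can get 157.07 next round, worth 0.5 × 157.07 = 78.535 now, so the union offers 78.535, keeping 421.465.
Round 3 (the firm proposes): the union can get 421.465 next round, worth 0.69 × 421.465 = 290.81085 now. The firm offers 290.81085 and keeps 500 − 290.81085 = 209.18915.
Round 2 (the union proposes): the firm can get 209.18915 next round, worth 0.5 × 209.18915 = 104.594575 now. The union offers 104.594575 and keeps 500 − 104.594575 = 395.405425.
Round 1 (the firm proposes): the union can get 395.405425 next round, worth 0.69 × 395.405425 = 272.82974325 now, so the firm offers 272.82974325, keeping 227.17025675.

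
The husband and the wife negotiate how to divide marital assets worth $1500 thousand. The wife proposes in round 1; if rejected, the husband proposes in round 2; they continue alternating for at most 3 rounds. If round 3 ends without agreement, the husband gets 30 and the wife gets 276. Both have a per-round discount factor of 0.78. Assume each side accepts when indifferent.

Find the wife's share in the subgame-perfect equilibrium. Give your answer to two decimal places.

Round 3 (the wife proposes): the husband gets 30 if talks fail, so the wife offers 30 and keeps 1470.
Round 2 (the husband proposes): the wife can get 1470 next round, worth 0.78 × 1470 = 1146.6 now, so the husband offers 1146.6, keeping 353.4.
Round 1 (the wife proposes): the husband can get 353.4 next round, worth 0.78 × 353.4 = 275.652 now; the wife offers that and keeps 1224.348.

1224.35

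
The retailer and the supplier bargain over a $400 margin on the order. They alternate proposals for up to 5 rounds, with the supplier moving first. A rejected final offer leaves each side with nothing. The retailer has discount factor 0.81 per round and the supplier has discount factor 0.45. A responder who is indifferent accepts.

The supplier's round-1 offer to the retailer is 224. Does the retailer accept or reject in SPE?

Work out the retailer's continuation value if the offer is rejected.
Round 5 (the supplier proposes): the retailer will accept anything ≥ 0, so the supplier offers 0 and keeps 400.
Round 4 (the retailer proposes): the supplier can get 400 next round, worth 0.45 × 400 = 180 now. The retailer offers 180 and keeps 400 − 180 = 220.
Round 3 (the supplier proposes): the retailer can get 220 next round, worth 0.81 × 220 = 178.2 now, so the supplier offers 178.2, keeping 221.8.
Round 2 (the retailer proposes): the supplier can get 221.8 next round, worth 0.45 × 221.8 = 99.81 now; the retailer offers that and keeps 300.19.
So by rejecting in round 1, the retailer gets 300.19 next round, worth 0.81 × 300.19 = 243.1539 now.
Offer 224 < 243.1539, so the retailer rejects.

Reject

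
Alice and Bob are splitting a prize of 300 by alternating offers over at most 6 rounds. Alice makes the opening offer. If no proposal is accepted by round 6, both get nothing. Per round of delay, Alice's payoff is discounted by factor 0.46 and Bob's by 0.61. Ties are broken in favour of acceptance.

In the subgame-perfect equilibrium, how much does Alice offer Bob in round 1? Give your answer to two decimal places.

140.96

Round 6 (Bob proposes): rejection yields 0 for Alice; Bob offers 0 and keeps 300.
Round 5 (Alice proposes): Bob can get 300 next round, worth 0.61 × 300 = 183 now, so Alice offers 183, keeping 117.
Round 4 (Bob proposes): Alice can get 117 next round, worth 0.46 × 117 = 53.82 now. Bob offers 53.82 and keeps 300 − 53.82 = 246.18.
Round 3 (Alice proposes): Bob can get 246.18 next round, worth 0.61 × 246.18 = 150.1698 now, so Alice offers 150.1698, keeping 149.8302.
Round 2 (Bob proposes): Alice can get 149.8302 next round, worth 0.46 × 149.8302 = 68.921892 now; Bob offers that and keeps 231.078108.
Round 1 (Alice proposes): Bob can get 231.078108 next round, worth 0.61 × 231.078108 = 140.95764588 now, so Alice offers 140.95764588, keeping 159.04235412.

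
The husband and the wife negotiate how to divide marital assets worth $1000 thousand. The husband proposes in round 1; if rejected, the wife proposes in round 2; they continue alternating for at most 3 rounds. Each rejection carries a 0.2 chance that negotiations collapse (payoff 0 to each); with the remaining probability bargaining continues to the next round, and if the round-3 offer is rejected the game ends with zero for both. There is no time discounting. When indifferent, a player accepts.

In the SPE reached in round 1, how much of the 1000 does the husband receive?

Round 3 (the husband proposes): rejection yields 0 for the wife; the husband offers 0 and keeps 1000.
Round 2 (the wife proposes): rejecting gives the husband an expected 0.8 × 1000 = 800. The wife offers 800 and keeps 1000 − 800 = 200.
Round 1 (the husband proposes): rejecting gives the wife an expected 0.8 × 200 = 160. The husband offers 160 and keeps 1000 − 160 = 840.

840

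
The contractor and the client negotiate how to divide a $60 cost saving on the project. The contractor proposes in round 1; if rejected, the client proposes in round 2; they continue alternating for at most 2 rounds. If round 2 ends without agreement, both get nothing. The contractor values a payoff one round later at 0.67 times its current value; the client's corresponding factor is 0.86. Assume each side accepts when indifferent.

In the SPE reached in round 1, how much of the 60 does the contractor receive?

8.4

Work backward from the last round.
Round 2 (the client proposes): rejection yields 0 for the contractor; the client offers 0 and keeps 60.
Round 1 (the contractor proposes): the client can get 60 next round, worth 0.86 × 60 = 51.6 now; the contractor offers that and keeps 8.4.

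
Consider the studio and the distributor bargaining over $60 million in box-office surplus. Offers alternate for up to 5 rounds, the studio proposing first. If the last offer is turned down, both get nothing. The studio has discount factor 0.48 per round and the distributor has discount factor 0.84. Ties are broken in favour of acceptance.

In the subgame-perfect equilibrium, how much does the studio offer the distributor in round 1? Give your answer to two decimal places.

36.78

Round 5 (the studio proposes): rejection yields 0 for the distributor; the studio offers 0 and keeps 60.
Round 4 (the distributor proposes): the studio can get 60 next round, worth 0.48 × 60 = 28.8 now, so the distributor offers 28.8, keeping 31.2.
Round 3 (the studio proposes): the distributor can get 31.2 next round, worth 0.84 × 31.2 = 26.208 now. The studio offers 26.208 and keeps 60 − 26.208 = 33.792.
Round 2 (the distributor proposes): the studio can get 33.792 next round, worth 0.48 × 33.792 = 16.22016 now. The distributor offers 16.22016 and keeps 60 − 16.22016 = 43.77984.
Round 1 (the studio proposes): the distributor can get 43.77984 next round, worth 0.84 × 43.77984 = 36.7750656 now. The studio offers 36.7750656 and keeps 60 − 36.7750656 = 23.2249344.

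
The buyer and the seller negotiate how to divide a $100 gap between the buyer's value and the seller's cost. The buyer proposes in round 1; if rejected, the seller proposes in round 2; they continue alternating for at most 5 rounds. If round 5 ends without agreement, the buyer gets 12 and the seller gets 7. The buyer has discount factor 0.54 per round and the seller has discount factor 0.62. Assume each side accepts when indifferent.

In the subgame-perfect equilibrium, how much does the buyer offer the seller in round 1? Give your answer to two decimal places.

By backward induction:
Round 5 (the buyer proposes): the seller gets 7 if talks fail, so the buyer offers 7 and keeps 93.
Round 4 (the seller proposes): the buyer can get 93 next round, worth 0.54 × 93 = 50.22 now. The seller offers 50.22 and keeps 100 − 50.22 = 49.78.
Round 3 (the buyer proposes): the seller can get 49.78 next round, worth 0.62 × 49.78 = 30.8636 now; the buyer offers that and keeps 69.1364.
Round 2 (the seller proposes): the buyer can get 69.1364 next round, worth 0.54 × 69.1364 = 37.333656 now; the seller offers that and keeps 62.666344.
Round 1 (the buyer proposes): the seller can get 62.666344 next round, worth 0.62 × 62.666344 = 38.85313328 now; the buyer offers that and keeps 61.14686672.

38.85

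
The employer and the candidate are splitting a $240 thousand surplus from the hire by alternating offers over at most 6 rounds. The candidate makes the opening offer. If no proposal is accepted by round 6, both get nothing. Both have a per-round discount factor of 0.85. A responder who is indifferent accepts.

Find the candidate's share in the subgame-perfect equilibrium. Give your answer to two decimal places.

80.80

Work backward from the last round.
Round 6 (the employer proposes): rejection yields 0 for the candidate; the employer offers 0 and keeps 240.
Round 5 (the candidate proposes): the employer can get 240 next round, worth 0.85 × 240 = 204 now, so the candidate offers 204, keeping 36.
Round 4 (the employer proposes): the candidate can get 36 next round, worth 0.85 × 36 = 30.6 now, so the employer offers 30.6, keeping 209.4.
Round 3 (the candidate proposes): the employer can get 209.4 next round, worth 0.85 × 209.4 = 177.99 now. The candidate offers 177.99 and keeps 240 − 177.99 = 62.01.
Round 2 (the employer proposes): the candidate can get 62.01 next round, worth 0.85 × 62.01 = 52.7085 now. The employer offers 52.7085 and keeps 240 − 52.7085 = 187.2915.
Round 1 (the candidate proposes): the employer can get 187.2915 next round, worth 0.85 × 187.2915 = 159.197775 now, so the candidate offers 159.197775, keeping 80.802225.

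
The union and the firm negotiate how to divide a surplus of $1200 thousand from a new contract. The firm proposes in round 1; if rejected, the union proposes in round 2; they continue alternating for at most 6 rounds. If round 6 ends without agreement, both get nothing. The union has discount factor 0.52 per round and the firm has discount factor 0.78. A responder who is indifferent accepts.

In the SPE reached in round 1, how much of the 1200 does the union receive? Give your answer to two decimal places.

Work backward from the last round.
Round 6 (the union proposes): rejection yields 0 for the firm; the union offers 0 and keeps 1200.
Round 5 (the firm proposes): the union can get 1200 next round, worth 0.52 × 1200 = 624 now. The firm offers 624 and keeps 1200 − 624 = 576.
Round 4 (the union proposes): the firm can get 576 next round, worth 0.78 × 576 = 449.28 now. The union offers 449.28 and keeps 1200 − 449.28 = 750.72.
Round 3 (the firm proposes): the union can get 750.72 next round, worth 0.52 × 750.72 = 390.3744 now. The firm offers 390.3744 and keeps 1200 − 390.3744 = 809.6256.
Round 2 (the union proposes): the firm can get 809.6256 next round, worth 0.78 × 809.6256 = 631.507968 now, so the union offers 631.507968, keeping 568.492032.
Round 1 (the firm proposes): the union can get 568.492032 next round, worth 0.52 × 568.492032 = 295.61585664 now; the firm offers that and keeps 904.38414336.

295.62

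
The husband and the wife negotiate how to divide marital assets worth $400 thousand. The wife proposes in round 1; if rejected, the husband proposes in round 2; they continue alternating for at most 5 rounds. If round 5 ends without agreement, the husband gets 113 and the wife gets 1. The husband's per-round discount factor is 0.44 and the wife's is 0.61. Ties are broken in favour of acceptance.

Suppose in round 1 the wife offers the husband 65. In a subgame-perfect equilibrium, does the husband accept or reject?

Round 5 (the wife proposes): the husband gets 113 if talks fail, so the wife offers 113 and keeps 287.
Round 4 (the husband proposes): the wife can get 287 next round, worth 0.61 × 287 = 175.07 now. The husband offers 175.07 and keeps 400 − 175.07 = 224.93.
Round 3 (the wife proposes): the husband can get 224.93 next round, worth 0.44 × 224.93 = 98.9692 now. The wife offers 98.9692 and keeps 400 − 98.9692 = 301.0308.
Round 2 (the husband proposes): the wife can get 301.0308 next round, worth 0.61 × 301.0308 = 183.628788 now; the husband offers that and keeps 216.371212.
So by rejecting in round 1, the husband gets 216.371212 next round, worth 0.44 × 216.371212 = 95.20333328 now.
Offer 65 < 95.20333328, so the husband rejects.

Reject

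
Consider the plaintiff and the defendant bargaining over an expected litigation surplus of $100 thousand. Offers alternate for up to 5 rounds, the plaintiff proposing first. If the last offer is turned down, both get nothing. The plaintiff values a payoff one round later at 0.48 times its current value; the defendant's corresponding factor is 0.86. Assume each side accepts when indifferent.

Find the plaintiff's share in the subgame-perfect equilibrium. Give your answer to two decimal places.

36.82

Round 5 (the plaintiff proposes): rejection yields 0 for the defendant; the plaintiff offers 0 and keeps 100.
Round 4 (the defendant proposes): the plaintiff can get 100 next round, worth 0.48 × 100 = 48 now. The defendant offers 48 and keeps 100 − 48 = 52.
Round 3 (the plaintiff proposes): the defendant can get 52 next round, worth 0.86 × 52 = 44.72 now; the plaintiff offers that and keeps 55.28.
Round 2 (the defendant proposes): the plaintiff can get 55.28 next round, worth 0.48 × 55.28 = 26.5344 now. The defendant offers 26.5344 and keeps 100 − 26.5344 = 73.4656.
Round 1 (the plaintiff proposes): the defendant can get 73.4656 next round, worth 0.86 × 73.4656 = 63.180416 now, so the plaintiff offers 63.180416, keeping 36.819584.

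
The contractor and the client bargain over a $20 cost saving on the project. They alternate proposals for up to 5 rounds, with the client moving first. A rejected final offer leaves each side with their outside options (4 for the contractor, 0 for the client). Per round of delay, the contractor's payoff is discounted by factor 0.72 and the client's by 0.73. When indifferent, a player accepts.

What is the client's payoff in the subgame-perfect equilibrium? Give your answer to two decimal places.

Round 5 (the client proposes): the contractor gets 4 if talks fail, so the client offers 4 and keeps 16.
Round 4 (the contractor proposes): the client can get 16 next round, worth 0.73 × 16 = 11.68 now. The contractor offers 11.68 and keeps 20 − 11.68 = 8.32.
Round 3 (the client proposes): the contractor can get 8.32 next round, worth 0.72 × 8.32 = 5.9904 now. The client offers 5.9904 and keeps 20 − 5.9904 = 14.0096.
Round 2 (the contractor proposes): the client can get 14.0096 next round, worth 0.73 × 14.0096 = 10.227008 now. The contractor offers 10.227008 and keeps 20 − 10.227008 = 9.772992.
Round 1 (the client proposes): the contractor can get 9.772992 next round, worth 0.72 × 9.772992 = 7.03655424 now, so the client offers 7.03655424, keeping 12.96344576.

12.96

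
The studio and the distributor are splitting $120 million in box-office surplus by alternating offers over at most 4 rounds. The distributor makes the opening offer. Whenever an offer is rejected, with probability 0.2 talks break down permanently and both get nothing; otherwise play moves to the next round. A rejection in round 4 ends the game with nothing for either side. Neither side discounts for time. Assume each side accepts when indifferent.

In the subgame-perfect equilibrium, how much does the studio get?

80.64

Round 4 (the studio proposes): the distributor will accept anything ≥ 0, so the studio offers 0 and keeps 120.
Round 3 (the distributor proposes): rejecting gives the studio an expected 0.8 × 120 = 96; the distributor offers that and keeps 24.
Round 2 (the studio proposes): rejecting gives the distributor an expected 0.8 × 24 = 19.2; the studio offers that and keeps 100.8.
Round 1 (the distributor proposes): rejecting gives the studio an expected 0.8 × 100.8 = 80.64; the distributor offers that and keeps 39.36.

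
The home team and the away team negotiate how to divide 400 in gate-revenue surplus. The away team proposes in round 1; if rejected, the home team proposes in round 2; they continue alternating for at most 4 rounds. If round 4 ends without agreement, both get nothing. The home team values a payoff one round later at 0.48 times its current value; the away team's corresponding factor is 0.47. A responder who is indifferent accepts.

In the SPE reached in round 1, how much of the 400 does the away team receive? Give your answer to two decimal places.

Round 4 (the home team proposes): rejection yields 0 for the away team; the home team offers 0 and keeps 400.
Round 3 (the away team proposes): the home team can get 400 next round, worth 0.48 × 400 = 192 now; the away team offers that and keeps 208.
Round 2 (the home team proposes): the away team can get 208 next round, worth 0.47 × 208 = 97.76 now. The home team offers 97.76 and keeps 400 − 97.76 = 302.24.
Round 1 (the away team proposes): the home team can get 302.24 next round, worth 0.48 × 302.24 = 145.0752 now, so the away team offers 145.0752, keeping 254.9248.

254.92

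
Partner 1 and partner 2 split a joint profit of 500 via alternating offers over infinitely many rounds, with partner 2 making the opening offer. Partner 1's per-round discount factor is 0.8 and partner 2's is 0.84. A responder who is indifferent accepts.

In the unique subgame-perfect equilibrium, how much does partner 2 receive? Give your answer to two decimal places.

Let x be partner 2's share when partner 2 proposes and y be partner 1's share when partner 1 proposes.
Partner 1 accepts iff offered ≥ 0.8·y, so x = 500 − 0.8y. Symmetrically y = 500 − 0.84x.
Substituting: x = 500 − 0.8(500 − 0.84x), giving x(1 − 0.84·0.8) = 500(1 − 0.8).
So x = 500 × 0.2 / 0.328 ≈ 304.8780, and partner 1 receives 500 − x ≈ 195.1220.

304.88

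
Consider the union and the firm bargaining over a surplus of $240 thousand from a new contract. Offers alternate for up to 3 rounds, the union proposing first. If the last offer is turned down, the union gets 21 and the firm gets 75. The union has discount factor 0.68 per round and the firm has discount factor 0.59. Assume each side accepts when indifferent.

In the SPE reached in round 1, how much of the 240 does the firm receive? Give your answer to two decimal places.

75.40

By backward induction:
Round 3 (the union proposes): the firm gets 75 if talks fail, so the union offers 75 and keeps 165.
Round 2 (the firm proposes): the union can get 165 next round, worth 0.68 × 165 = 112.2 now, so the firm offers 112.2, keeping 127.8.
Round 1 (the union proposes): the firm can get 127.8 next round, worth 0.59 × 127.8 = 75.402 now; the union offers that and keeps 164.598.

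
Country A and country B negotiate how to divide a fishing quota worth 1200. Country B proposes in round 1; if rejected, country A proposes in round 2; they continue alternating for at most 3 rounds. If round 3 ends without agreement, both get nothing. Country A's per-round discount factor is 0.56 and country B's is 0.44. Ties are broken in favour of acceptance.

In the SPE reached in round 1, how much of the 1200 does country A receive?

376.32

Round 3 (country B proposes): rejection yields 0 for country A; country B offers 0 and keeps 1200.
Round 2 (country A proposes): country B can get 1200 next round, worth 0.44 × 1200 = 528 now, so country A offers 528, keeping 672.
Round 1 (country B proposes): country A can get 672 next round, worth 0.56 × 672 = 376.32 now, so country B offers 376.32, keeping 823.68.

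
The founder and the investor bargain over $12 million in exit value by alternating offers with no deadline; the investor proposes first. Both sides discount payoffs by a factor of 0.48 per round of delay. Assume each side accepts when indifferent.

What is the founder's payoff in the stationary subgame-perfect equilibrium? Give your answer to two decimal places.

3.89

Let x be the investor's share when the investor proposes and y be the founder's share when the founder proposes.
The founder accepts iff offered ≥ 0.48·y, so x = 12 − 0.48y. Symmetrically y = 12 − 0.48x.
Substituting: x = 12 − 0.48(12 − 0.48x), giving x(1 − 0.48·0.48) = 12(1 − 0.48).
So x = 12 × 0.52 / 0.7696 ≈ 8.1081, and the founder receives 12 − x ≈ 3.8919.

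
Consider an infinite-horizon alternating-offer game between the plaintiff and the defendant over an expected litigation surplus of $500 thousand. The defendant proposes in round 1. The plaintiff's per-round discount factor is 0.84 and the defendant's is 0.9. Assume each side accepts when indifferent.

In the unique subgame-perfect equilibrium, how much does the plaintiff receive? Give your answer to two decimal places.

When the defendant proposes, the plaintiff accepts any offer worth at least 0.84 times what the plaintiff would get by proposing next round; and vice versa.
This gives x = 500 − 0.84y and y = 500 − 0.9x, where x and y are each side's share when it proposes.
Hence (1 − 0.84·0.9)x = 500(1 − 0.84), i.e. 0.244·x = 80.
x ≈ 327.8689; the plaintiff's share is 500 − x ≈ 172.1311.

172.13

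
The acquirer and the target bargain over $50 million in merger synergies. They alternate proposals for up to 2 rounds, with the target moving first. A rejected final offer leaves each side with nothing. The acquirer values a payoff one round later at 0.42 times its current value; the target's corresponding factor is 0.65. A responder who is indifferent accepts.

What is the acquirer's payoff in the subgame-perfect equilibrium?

Solve by backward induction from round 2.
Round 2 (the acquirer proposes): the target will accept anything ≥ 0, so the acquirer offers 0 and keeps 50.
Round 1 (the target proposes): the acquirer can get 50 next round, worth 0.42 × 50 = 21 now, so the target offers 21, keeping 29.

21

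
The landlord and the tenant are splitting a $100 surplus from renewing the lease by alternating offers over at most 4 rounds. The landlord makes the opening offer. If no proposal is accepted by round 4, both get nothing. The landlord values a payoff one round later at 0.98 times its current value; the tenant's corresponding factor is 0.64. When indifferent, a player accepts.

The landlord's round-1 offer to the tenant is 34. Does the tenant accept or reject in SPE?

Reject

Work out the tenant's continuation value if the offer is rejected.
Round 4 (the tenant proposes): rejection yields 0 for the landlord; the tenant offers 0 and keeps 100.
Round 3 (the landlord proposes): the tenant can get 100 next round, worth 0.64 × 100 = 64 now, so the landlord offers 64, keeping 36.
Round 2 (the tenant proposes): the landlord can get 36 next round, worth 0.98 × 36 = 35.28 now. The tenant offers 35.28 and keeps 100 − 35.28 = 64.72.
So by rejecting in round 1, the tenant gets 64.72 next round, worth 0.64 × 64.72 = 41.4208 now.
Offer 34 < 41.4208, so the tenant rejects.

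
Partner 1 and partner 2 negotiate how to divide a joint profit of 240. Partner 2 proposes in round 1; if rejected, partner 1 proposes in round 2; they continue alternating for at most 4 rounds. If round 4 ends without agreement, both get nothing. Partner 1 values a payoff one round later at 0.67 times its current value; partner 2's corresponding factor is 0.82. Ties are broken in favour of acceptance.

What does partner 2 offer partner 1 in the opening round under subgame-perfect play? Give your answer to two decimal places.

Round 4 (partner 1 proposes): rejection yields 0 for partner 2; partner 1 offers 0 and keeps 240.
Round 3 (partner 2 proposes): partner 1 can get 240 next round, worth 0.67 × 240 = 160.8 now, so partner 2 offers 160.8, keeping 79.2.
Round 2 (partner 1 proposes): partner 2 can get 79.2 next round, worth 0.82 × 79.2 = 64.944 now, so partner 1 offers 64.944, keeping 175.056.
Round 1 (partner 2 proposes): partner 1 can get 175.056 next round, worth 0.67 × 175.056 = 117.28752 now. Partner 2 offers 117.28752 and keeps 240 − 117.28752 = 122.71248.

117.29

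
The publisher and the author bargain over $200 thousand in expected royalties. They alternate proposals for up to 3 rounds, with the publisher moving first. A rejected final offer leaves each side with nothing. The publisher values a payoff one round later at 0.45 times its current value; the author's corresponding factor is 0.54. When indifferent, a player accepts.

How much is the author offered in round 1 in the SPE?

59.4

Solve by backward induction from round 3.
Round 3 (the publisher proposes): rejection yields 0 for the author; the publisher offers 0 and keeps 200.
Round 2 (the author proposes): the publisher can get 200 next round, worth 0.45 × 200 = 90 now. The author offers 90 and keeps 200 − 90 = 110.
Round 1 (the publisher proposes): the author can get 110 next round, worth 0.54 × 110 = 59.4 now, so the publisher offers 59.4, keeping 140.6.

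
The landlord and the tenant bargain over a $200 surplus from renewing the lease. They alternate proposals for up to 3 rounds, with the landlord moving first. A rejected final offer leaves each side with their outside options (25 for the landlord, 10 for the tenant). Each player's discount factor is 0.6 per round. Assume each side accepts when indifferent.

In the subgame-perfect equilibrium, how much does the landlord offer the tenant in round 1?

By backward induction:
Round 3 (the landlord proposes): the tenant gets 10 if talks fail, so the landlord offers 10 and keeps 190.
Round 2 (the tenant proposes): the landlord can get 190 next round, worth 0.6 × 190 = 114 now. The tenant offers 114 and keeps 200 − 114 = 86.
Round 1 (the landlord proposes): the tenant can get 86 next round, worth 0.6 × 86 = 51.6 now. The landlord offers 51.6 and keeps 200 − 51.6 = 148.4.

51.6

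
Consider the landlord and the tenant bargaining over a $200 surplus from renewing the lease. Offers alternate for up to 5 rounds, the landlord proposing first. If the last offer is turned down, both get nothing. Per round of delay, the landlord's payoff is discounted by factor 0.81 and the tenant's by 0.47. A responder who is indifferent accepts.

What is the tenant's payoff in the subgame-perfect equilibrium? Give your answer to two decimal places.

24.66

Round 5 (the landlord proposes): the tenant will accept anything ≥ 0, so the landlord offers 0 and keeps 200.
Round 4 (the tenant proposes): the landlord can get 200 next round, worth 0.81 × 200 = 162 now. The tenant offers 162 and keeps 200 − 162 = 38.
Round 3 (the landlord proposes): the tenant can get 38 next round, worth 0.47 × 38 = 17.86 now, so the landlord offers 17.86, keeping 182.14.
Round 2 (the tenant proposes): the landlord can get 182.14 next round, worth 0.81 × 182.14 = 147.5334 now, so the tenant offers 147.5334, keeping 52.4666.
Round 1 (the landlord proposes): the tenant can get 52.4666 next round, worth 0.47 × 52.4666 = 24.659302 now, so the landlord offers 24.659302, keeping 175.340698.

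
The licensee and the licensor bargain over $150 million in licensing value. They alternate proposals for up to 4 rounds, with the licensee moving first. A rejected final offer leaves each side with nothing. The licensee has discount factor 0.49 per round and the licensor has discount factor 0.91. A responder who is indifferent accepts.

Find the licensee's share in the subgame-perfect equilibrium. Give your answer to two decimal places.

Round 4 (the licensor proposes): rejection yields 0 for the licensee; the licensor offers 0 and keeps 150.
Round 3 (the licensee proposes): the licensor can get 150 next round, worth 0.91 × 150 = 136.5 now; the licensee offers that and keeps 13.5.
Round 2 (the licensor proposes): the licensee can get 13.5 next round, worth 0.49 × 13.5 = 6.615 now. The licensor offers 6.615 and keeps 150 − 6.615 = 143.385.
Round 1 (the licensee proposes): the licensor can get 143.385 next round, worth 0.91 × 143.385 = 130.48035 now. The licensee offers 130.48035 and keeps 150 − 130.48035 = 19.51965.

19.52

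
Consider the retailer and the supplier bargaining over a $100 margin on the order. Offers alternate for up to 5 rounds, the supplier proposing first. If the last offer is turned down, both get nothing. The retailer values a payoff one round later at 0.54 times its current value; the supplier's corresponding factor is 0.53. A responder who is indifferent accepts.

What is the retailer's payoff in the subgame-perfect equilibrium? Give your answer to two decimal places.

Solve by backward induction from round 5.
Round 5 (the supplier proposes): rejection yields 0 for the retailer; the supplier offers 0 and keeps 100.
Round 4 (the retailer proposes): the supplier can get 100 next round, worth 0.53 × 100 = 53 now. The retailer offers 53 and keeps 100 − 53 = 47.
Round 3 (the supplier proposes): the retailer can get 47 next round, worth 0.54 × 47 = 25.38 now. The supplier offers 25.38 and keeps 100 − 25.38 = 74.62.
Round 2 (the retailer proposes): the supplier can get 74.62 next round, worth 0.53 × 74.62 = 39.5486 now; the retailer offers that and keeps 60.4514.
Round 1 (the supplier proposes): the retailer can get 60.4514 next round, worth 0.54 × 60.4514 = 32.643756 now. The supplier offers 32.643756 and keeps 100 − 32.643756 = 67.356244.

32.64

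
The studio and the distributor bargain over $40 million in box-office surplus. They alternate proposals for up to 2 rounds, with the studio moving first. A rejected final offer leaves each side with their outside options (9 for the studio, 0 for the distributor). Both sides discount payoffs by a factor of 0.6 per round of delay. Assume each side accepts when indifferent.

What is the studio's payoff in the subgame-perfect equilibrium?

21.4

Solve by backward induction from round 2.
Round 2 (the distributor proposes): the studio gets 9 if talks fail, so the distributor offers 9 and keeps 31.
Round 1 (the studio proposes): the distributor can get 31 next round, worth 0.6 × 31 = 18.6 now; the studio offers that and keeps 21.4.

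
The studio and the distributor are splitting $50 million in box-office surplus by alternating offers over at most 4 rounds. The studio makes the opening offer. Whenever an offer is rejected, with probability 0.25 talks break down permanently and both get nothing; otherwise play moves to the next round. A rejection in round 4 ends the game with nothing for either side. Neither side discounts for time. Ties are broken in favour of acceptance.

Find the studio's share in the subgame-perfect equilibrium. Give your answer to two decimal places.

By backward induction:
Round 4 (the distributor proposes): rejection yields 0 for the studio; the distributor offers 0 and keeps 50.
Round 3 (the studio proposes): rejecting gives the distributor an expected 0.75 × 50 = 37.5, so the studio offers 37.5, keeping 12.5.
Round 2 (the distributor proposes): rejecting gives the studio an expected 0.75 × 12.5 = 9.375; the distributor offers that and keeps 40.625.
Round 1 (the studio proposes): rejecting gives the distributor an expected 0.75 × 40.625 = 30.46875, so the studio offers 30.46875, keeping 19.53125.

19.53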